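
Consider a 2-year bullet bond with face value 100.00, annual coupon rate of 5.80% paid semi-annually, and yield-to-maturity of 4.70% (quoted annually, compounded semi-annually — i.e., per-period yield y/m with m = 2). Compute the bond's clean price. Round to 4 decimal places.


Coupon per period c = face * coupon_rate / m = 2.900000
Periods per year m = 2; per-period yield y/m = 0.023500
Number of cashflows N = 4
Cashflows (t years, CF_t, discount factor 1/(1+y/m)^(m*t), PV):
  t = 0.5000: CF_t = 2.900000, DF = 0.977040, PV = 2.833415
  t = 1.0000: CF_t = 2.900000, DF = 0.954606, PV = 2.768358
  t = 1.5000: CF_t = 2.900000, DF = 0.932688, PV = 2.704796
  t = 2.0000: CF_t = 102.900000, DF = 0.911273, PV = 93.770015
Price P = sum_t PV_t = 102.076584

Answer: Price = 102.0766


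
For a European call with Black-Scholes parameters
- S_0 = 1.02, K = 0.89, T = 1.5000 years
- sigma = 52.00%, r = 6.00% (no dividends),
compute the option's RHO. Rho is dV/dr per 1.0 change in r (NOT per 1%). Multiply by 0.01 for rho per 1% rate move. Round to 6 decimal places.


Answer: Rho = 0.628034

Derivation:
d1 = 0.6738239210; d2 = 0.0369565879
phi(d1) = 0.3179192461; exp(-qT) = 1.0000000000; exp(-rT) = 0.9139311853
N(d2) = 0.5147401900
Rho = K*T*exp(-rT)*N(d2) = 0.8900 * 1.5000 * 0.9139311853 * 0.5147401900 = 0.628034


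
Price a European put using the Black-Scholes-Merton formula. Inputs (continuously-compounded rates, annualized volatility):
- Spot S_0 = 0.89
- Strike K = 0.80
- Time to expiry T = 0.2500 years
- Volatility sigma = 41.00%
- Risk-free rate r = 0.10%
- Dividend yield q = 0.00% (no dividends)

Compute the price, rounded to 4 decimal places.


d1 = (ln(S/K) + (r - q + 0.5*sigma^2) * T) / (sigma * sqrt(T)) = 0.62376700
d2 = d1 - sigma * sqrt(T) = 0.41876700
exp(-rT) = 0.99975003; exp(-qT) = 1.00000000
P = K * exp(-rT) * N(-d2) - S_0 * exp(-qT) * N(-d1)
N(-d1) = 0.26639031; N(-d2) = 0.33769321
P = 0.8000 * 0.99975003 * 0.33769321 - 0.8900 * 1.00000000 * 0.26639031 = 0.0330

Answer: Price = 0.0330


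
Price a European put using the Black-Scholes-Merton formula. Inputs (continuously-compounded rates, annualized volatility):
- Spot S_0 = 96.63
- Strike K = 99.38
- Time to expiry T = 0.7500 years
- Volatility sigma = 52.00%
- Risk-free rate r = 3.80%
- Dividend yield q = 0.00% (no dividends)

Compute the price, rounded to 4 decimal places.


d1 = (ln(S/K) + (r - q + 0.5*sigma^2) * T) / (sigma * sqrt(T)) = 0.22614003
d2 = d1 - sigma * sqrt(T) = -0.22419318
exp(-rT) = 0.97190229; exp(-qT) = 1.00000000
P = K * exp(-rT) * N(-d2) - S_0 * exp(-qT) * N(-d1)
N(-d1) = 0.41054626; N(-d2) = 0.58869650
P = 99.3800 * 0.97190229 * 0.58869650 - 96.6300 * 1.00000000 * 0.41054626 = 17.1897

Answer: Price = 17.1897


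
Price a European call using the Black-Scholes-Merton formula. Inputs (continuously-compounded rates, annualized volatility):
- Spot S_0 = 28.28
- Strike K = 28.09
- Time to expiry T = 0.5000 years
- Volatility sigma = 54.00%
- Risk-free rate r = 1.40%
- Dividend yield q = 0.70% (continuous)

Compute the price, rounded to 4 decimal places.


d1 = (ln(S/K) + (r - q + 0.5*sigma^2) * T) / (sigma * sqrt(T)) = 0.21773965
d2 = d1 - sigma * sqrt(T) = -0.16409801
exp(-rT) = 0.99302444; exp(-qT) = 0.99650612
C = S_0 * exp(-qT) * N(d1) - K * exp(-rT) * N(d2)
N(d1) = 0.58618402; N(d2) = 0.43482699
C = 28.2800 * 0.99650612 * 0.58618402 - 28.0900 * 0.99302444 * 0.43482699 = 4.3903

Answer: Price = 4.3903


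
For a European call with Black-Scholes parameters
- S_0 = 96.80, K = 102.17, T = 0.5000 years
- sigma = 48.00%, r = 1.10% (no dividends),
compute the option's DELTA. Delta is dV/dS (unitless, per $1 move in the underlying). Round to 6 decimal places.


d1 = 0.0268373589; d2 = -0.3125738960
phi(d1) = 0.3987986384; exp(-qT) = 1.0000000000; exp(-rT) = 0.9945150973
N(d1) = 0.5107052721
Delta = exp(-qT) * N(d1) = 1.0000000000 * 0.5107052721 = 0.510705

Answer: Delta = 0.510705


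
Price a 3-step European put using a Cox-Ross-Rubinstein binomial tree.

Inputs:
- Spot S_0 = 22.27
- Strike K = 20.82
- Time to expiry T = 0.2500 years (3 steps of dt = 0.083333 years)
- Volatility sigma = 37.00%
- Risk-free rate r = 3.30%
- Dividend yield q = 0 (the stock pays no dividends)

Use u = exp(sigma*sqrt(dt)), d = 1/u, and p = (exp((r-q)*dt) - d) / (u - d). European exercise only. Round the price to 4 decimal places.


dt = T/N = 0.083333
u = exp(sigma*sqrt(dt)) = 1.112723; d = 1/u = 0.898697
p = (exp((r-q)*dt) - d) / (u - d) = 0.486189
Discount per step: exp(-r*dt) = 0.997254
Stock lattice S(k, i) with i counting down-moves:
  k=0: S(0,0) = 22.2700
  k=1: S(1,0) = 24.7803; S(1,1) = 20.0140
  k=2: S(2,0) = 27.5736; S(2,1) = 22.2700; S(2,2) = 17.9865
  k=3: S(3,0) = 30.6818; S(3,1) = 24.7803; S(3,2) = 20.0140; S(3,3) = 16.1644
Terminal payoffs V(N, i) = max(K - S_T, 0):
  V(3,0) = 0.000000; V(3,1) = 0.000000; V(3,2) = 0.806027; V(3,3) = 4.655603
Backward induction: V(k, i) = exp(-r*dt) * [p * V(k+1, i) + (1-p) * V(k+1, i+1)].
  V(2,0) = exp(-r*dt) * [p*0.000000 + (1-p)*0.000000] = 0.000000
  V(2,1) = exp(-r*dt) * [p*0.000000 + (1-p)*0.806027] = 0.413008
  V(2,2) = exp(-r*dt) * [p*0.806027 + (1-p)*4.655603] = 2.776334
  V(1,0) = exp(-r*dt) * [p*0.000000 + (1-p)*0.413008] = 0.211625
  V(1,1) = exp(-r*dt) * [p*0.413008 + (1-p)*2.776334] = 1.622841
  V(0,0) = exp(-r*dt) * [p*0.211625 + (1-p)*1.622841] = 0.934150

Answer: Price = V(0,0) = 0.9342


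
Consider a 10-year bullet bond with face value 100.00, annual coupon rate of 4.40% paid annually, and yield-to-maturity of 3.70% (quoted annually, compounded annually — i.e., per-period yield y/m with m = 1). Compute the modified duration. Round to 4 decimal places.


Answer: Modified duration = 8.0580

Derivation:
Coupon per period c = face * coupon_rate / m = 4.400000
Periods per year m = 1; per-period yield y/m = 0.037000
Number of cashflows N = 10
Cashflows (t years, CF_t, discount factor 1/(1+y/m)^(m*t), PV):
  t = 1.0000: CF_t = 4.400000, DF = 0.964320, PV = 4.243009
  t = 2.0000: CF_t = 4.400000, DF = 0.929913, PV = 4.091619
  t = 3.0000: CF_t = 4.400000, DF = 0.896734, PV = 3.945630
  t = 4.0000: CF_t = 4.400000, DF = 0.864739, PV = 3.804851
  t = 5.0000: CF_t = 4.400000, DF = 0.833885, PV = 3.669094
  t = 6.0000: CF_t = 4.400000, DF = 0.804132, PV = 3.538182
  t = 7.0000: CF_t = 4.400000, DF = 0.775441, PV = 3.411940
  t = 8.0000: CF_t = 4.400000, DF = 0.747773, PV = 3.290202
  t = 9.0000: CF_t = 4.400000, DF = 0.721093, PV = 3.172809
  t = 10.0000: CF_t = 104.400000, DF = 0.695364, PV = 72.596041
Price P = sum_t PV_t = 105.763377
First compute Macaulay numerator sum_t t * PV_t:
  t * PV_t at t = 1.0000: 4.243009
  t * PV_t at t = 2.0000: 8.183238
  t * PV_t at t = 3.0000: 11.836891
  t * PV_t at t = 4.0000: 15.219404
  t * PV_t at t = 5.0000: 18.345472
  t * PV_t at t = 6.0000: 21.229091
  t * PV_t at t = 7.0000: 23.883580
  t * PV_t at t = 8.0000: 26.321620
  t * PV_t at t = 9.0000: 28.555277
  t * PV_t at t = 10.0000: 725.960406
Macaulay duration D = 883.777987 / 105.763377 = 8.356182
Modified duration = D / (1 + y/m) = 8.356182 / (1 + 0.037000) = 8.058034


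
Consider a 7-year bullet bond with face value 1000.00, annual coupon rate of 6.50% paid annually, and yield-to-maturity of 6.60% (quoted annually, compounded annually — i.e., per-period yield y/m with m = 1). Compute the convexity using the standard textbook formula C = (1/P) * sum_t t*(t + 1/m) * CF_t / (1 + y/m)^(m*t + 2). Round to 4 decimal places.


Answer: Convexity = 38.5085

Derivation:
Coupon per period c = face * coupon_rate / m = 65.000000
Periods per year m = 1; per-period yield y/m = 0.066000
Number of cashflows N = 7
Cashflows (t years, CF_t, discount factor 1/(1+y/m)^(m*t), PV):
  t = 1.0000: CF_t = 65.000000, DF = 0.938086, PV = 60.975610
  t = 2.0000: CF_t = 65.000000, DF = 0.880006, PV = 57.200384
  t = 3.0000: CF_t = 65.000000, DF = 0.825521, PV = 53.658897
  t = 4.0000: CF_t = 65.000000, DF = 0.774410, PV = 50.336677
  t = 5.0000: CF_t = 65.000000, DF = 0.726464, PV = 47.220147
  t = 6.0000: CF_t = 65.000000, DF = 0.681486, PV = 44.296573
  t = 7.0000: CF_t = 1065.000000, DF = 0.639292, PV = 680.846446
Price P = sum_t PV_t = 994.534734
Convexity numerator sum_t t*(t + 1/m) * CF_t / (1+y/m)^(m*t + 2):
  t = 1.0000: term = 107.317794
  t = 2.0000: term = 302.020059
  t = 3.0000: term = 566.641762
  t = 4.0000: term = 885.931460
  t = 5.0000: term = 1246.620254
  t = 6.0000: term = 1637.212341
  t = 7.0000: term = 33552.338342
Convexity = (1/P) * sum = 38298.082012 / 994.534734 = 38.508541


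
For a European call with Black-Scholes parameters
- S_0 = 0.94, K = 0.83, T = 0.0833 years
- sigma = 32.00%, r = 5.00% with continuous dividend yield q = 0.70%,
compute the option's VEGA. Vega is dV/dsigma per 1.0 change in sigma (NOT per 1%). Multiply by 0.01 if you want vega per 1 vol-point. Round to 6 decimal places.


d1 = 1.4324872361; d2 = 1.3401296701
phi(d1) = 0.1429946054; exp(-qT) = 0.9994170700; exp(-rT) = 0.9958436616
Vega = S * exp(-qT) * phi(d1) * sqrt(T) = 0.9400 * 0.9994170700 * 0.1429946054 * 0.2886173938 = 0.038772

Answer: Vega = 0.038772


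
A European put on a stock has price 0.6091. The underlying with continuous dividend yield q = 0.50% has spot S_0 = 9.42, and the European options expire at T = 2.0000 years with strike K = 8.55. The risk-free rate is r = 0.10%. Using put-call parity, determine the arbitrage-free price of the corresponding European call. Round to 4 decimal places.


Answer: Call price = 1.4025

Derivation:
Put-call parity: C - P = S_0 * exp(-qT) - K * exp(-rT).
S_0 * exp(-qT) = 9.4200 * 0.99004983 = 9.32626943
K * exp(-rT) = 8.5500 * 0.99800200 = 8.53291709
C = P + S*exp(-qT) - K*exp(-rT)
C = 0.6091 + 9.32626943 - 8.53291709 = 1.4025


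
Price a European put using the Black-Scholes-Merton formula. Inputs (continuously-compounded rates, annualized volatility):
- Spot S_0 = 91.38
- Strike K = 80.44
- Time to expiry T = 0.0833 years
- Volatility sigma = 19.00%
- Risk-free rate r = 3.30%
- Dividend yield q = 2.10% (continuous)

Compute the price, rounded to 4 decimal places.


d1 = (ln(S/K) + (r - q + 0.5*sigma^2) * T) / (sigma * sqrt(T)) = 2.37098152
d2 = d1 - sigma * sqrt(T) = 2.31614421
exp(-rT) = 0.99725487; exp(-qT) = 0.99825223
P = K * exp(-rT) * N(-d2) - S_0 * exp(-qT) * N(-d1)
N(-d1) = 0.00887046; N(-d2) = 0.01027520
P = 80.4400 * 0.99725487 * 0.01027520 - 91.3800 * 0.99825223 * 0.00887046 = 0.0151

Answer: Price = 0.0151


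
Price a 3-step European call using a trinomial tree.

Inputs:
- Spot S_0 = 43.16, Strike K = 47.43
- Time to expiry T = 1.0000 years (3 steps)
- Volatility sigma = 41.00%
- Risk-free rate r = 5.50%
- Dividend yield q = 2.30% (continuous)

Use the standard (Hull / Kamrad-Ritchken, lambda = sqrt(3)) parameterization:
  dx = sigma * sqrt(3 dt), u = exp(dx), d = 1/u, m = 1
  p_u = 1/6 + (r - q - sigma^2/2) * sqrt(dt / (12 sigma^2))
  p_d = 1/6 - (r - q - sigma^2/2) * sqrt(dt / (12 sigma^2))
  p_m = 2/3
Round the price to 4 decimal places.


dt = T/N = 0.333333; dx = sigma*sqrt(3*dt) = 0.410000
u = exp(dx) = 1.506818; d = 1/u = 0.663650
p_u = 0.145508, p_m = 0.666667, p_d = 0.187825
Discount per step: exp(-r*dt) = 0.981834
Stock lattice S(k, j) with j the centered position index:
  k=0: S(0,+0) = 43.1600
  k=1: S(1,-1) = 28.6431; S(1,+0) = 43.1600; S(1,+1) = 65.0343
  k=2: S(2,-2) = 19.0090; S(2,-1) = 28.6431; S(2,+0) = 43.1600; S(2,+1) = 65.0343; S(2,+2) = 97.9948
  k=3: S(3,-3) = 12.6153; S(3,-2) = 19.0090; S(3,-1) = 28.6431; S(3,+0) = 43.1600; S(3,+1) = 65.0343; S(3,+2) = 97.9948; S(3,+3) = 147.6603
Terminal payoffs V(N, j) = max(S_T - K, 0):
  V(3,-3) = 0.000000; V(3,-2) = 0.000000; V(3,-1) = 0.000000; V(3,+0) = 0.000000; V(3,+1) = 17.604256; V(3,+2) = 50.564773; V(3,+3) = 100.230267
Backward induction: V(k, j) = exp(-r*dt) * [p_u * V(k+1, j+1) + p_m * V(k+1, j) + p_d * V(k+1, j-1)]
  V(2,-2) = exp(-r*dt) * [p_u*0.000000 + p_m*0.000000 + p_d*0.000000] = 0.000000
  V(2,-1) = exp(-r*dt) * [p_u*0.000000 + p_m*0.000000 + p_d*0.000000] = 0.000000
  V(2,+0) = exp(-r*dt) * [p_u*17.604256 + p_m*0.000000 + p_d*0.000000] = 2.515028
  V(2,+1) = exp(-r*dt) * [p_u*50.564773 + p_m*17.604256 + p_d*0.000000] = 18.746893
  V(2,+2) = exp(-r*dt) * [p_u*100.230267 + p_m*50.564773 + p_d*17.604256] = 50.663297
  V(1,-1) = exp(-r*dt) * [p_u*2.515028 + p_m*0.000000 + p_d*0.000000] = 0.359309
  V(1,+0) = exp(-r*dt) * [p_u*18.746893 + p_m*2.515028 + p_d*0.000000] = 4.324497
  V(1,+1) = exp(-r*dt) * [p_u*50.663297 + p_m*18.746893 + p_d*2.515028] = 19.972693
  V(0,+0) = exp(-r*dt) * [p_u*19.972693 + p_m*4.324497 + p_d*0.359309] = 5.750280

Answer: Price = V(0,0) = 5.7503


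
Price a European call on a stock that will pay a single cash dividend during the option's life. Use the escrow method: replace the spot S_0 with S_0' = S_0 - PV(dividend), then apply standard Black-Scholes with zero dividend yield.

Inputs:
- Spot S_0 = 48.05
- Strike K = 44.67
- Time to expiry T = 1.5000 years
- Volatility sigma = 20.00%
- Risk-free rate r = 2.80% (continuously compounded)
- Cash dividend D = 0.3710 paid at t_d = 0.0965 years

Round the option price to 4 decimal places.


Answer: Price = 7.2484

Derivation:
PV(D) = D * exp(-r * t_d) = 0.3710 * 0.99730165 = 0.36999891
S_0' = S_0 - PV(D) = 48.0500 - 0.36999891 = 47.68000109
d1 = (ln(S_0'/K) + (r + sigma^2/2)*T) / (sigma*sqrt(T)) = 0.56015711
d2 = d1 - sigma*sqrt(T) = 0.31520814
exp(-rT) = 0.95886978
N(d1) = 0.71231386; N(d2) = 0.62369819
C = S_0' * N(d1) - K * exp(-rT) * N(d2) = 47.68000109 * 0.71231386 - 44.6700 * 0.95886978 * 0.62369819 = 7.2484


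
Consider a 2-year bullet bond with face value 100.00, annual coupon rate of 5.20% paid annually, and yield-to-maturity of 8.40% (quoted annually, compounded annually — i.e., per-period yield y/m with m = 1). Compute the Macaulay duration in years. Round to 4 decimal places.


Coupon per period c = face * coupon_rate / m = 5.200000
Periods per year m = 1; per-period yield y/m = 0.084000
Number of cashflows N = 2
Cashflows (t years, CF_t, discount factor 1/(1+y/m)^(m*t), PV):
  t = 1.0000: CF_t = 5.200000, DF = 0.922509, PV = 4.797048
  t = 2.0000: CF_t = 105.200000, DF = 0.851023, PV = 89.527648
Price P = sum_t PV_t = 94.324696
Macaulay numerator sum_t t * PV_t:
  t * PV_t at t = 1.0000: 4.797048
  t * PV_t at t = 2.0000: 179.055296
Macaulay duration D = (sum_t t * PV_t) / P = 183.852344 / 94.324696 = 1.949143

Answer: Macaulay duration = 1.9491 years


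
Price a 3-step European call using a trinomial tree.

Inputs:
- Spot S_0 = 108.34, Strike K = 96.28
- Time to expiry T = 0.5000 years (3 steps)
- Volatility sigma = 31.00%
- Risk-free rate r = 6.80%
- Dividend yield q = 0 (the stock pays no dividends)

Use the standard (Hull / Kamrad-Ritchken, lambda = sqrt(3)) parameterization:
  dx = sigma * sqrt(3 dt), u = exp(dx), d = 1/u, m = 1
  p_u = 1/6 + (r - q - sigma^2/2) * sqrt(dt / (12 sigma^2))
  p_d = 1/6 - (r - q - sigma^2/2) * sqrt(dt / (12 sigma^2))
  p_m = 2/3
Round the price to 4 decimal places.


Answer: Price = V(0,0) = 18.7423

Derivation:
dt = T/N = 0.166667; dx = sigma*sqrt(3*dt) = 0.219203
u = exp(dx) = 1.245084; d = 1/u = 0.803159
p_u = 0.174251, p_m = 0.666667, p_d = 0.159082
Discount per step: exp(-r*dt) = 0.988731
Stock lattice S(k, j) with j the centered position index:
  k=0: S(0,+0) = 108.3400
  k=1: S(1,-1) = 87.0142; S(1,+0) = 108.3400; S(1,+1) = 134.8924
  k=2: S(2,-2) = 69.8862; S(2,-1) = 87.0142; S(2,+0) = 108.3400; S(2,+1) = 134.8924; S(2,+2) = 167.9524
  k=3: S(3,-3) = 56.1297; S(3,-2) = 69.8862; S(3,-1) = 87.0142; S(3,+0) = 108.3400; S(3,+1) = 134.8924; S(3,+2) = 167.9524; S(3,+3) = 209.1149
Terminal payoffs V(N, j) = max(S_T - K, 0):
  V(3,-3) = 0.000000; V(3,-2) = 0.000000; V(3,-1) = 0.000000; V(3,+0) = 12.060000; V(3,+1) = 38.612415; V(3,+2) = 71.672405; V(3,+3) = 112.834874
Backward induction: V(k, j) = exp(-r*dt) * [p_u * V(k+1, j+1) + p_m * V(k+1, j) + p_d * V(k+1, j-1)]
  V(2,-2) = exp(-r*dt) * [p_u*0.000000 + p_m*0.000000 + p_d*0.000000] = 0.000000
  V(2,-1) = exp(-r*dt) * [p_u*12.060000 + p_m*0.000000 + p_d*0.000000] = 2.077784
  V(2,+0) = exp(-r*dt) * [p_u*38.612415 + p_m*12.060000 + p_d*0.000000] = 14.601822
  V(2,+1) = exp(-r*dt) * [p_u*71.672405 + p_m*38.612415 + p_d*12.060000] = 39.696674
  V(2,+2) = exp(-r*dt) * [p_u*112.834874 + p_m*71.672405 + p_d*38.612415] = 72.756479
  V(1,-1) = exp(-r*dt) * [p_u*14.601822 + p_m*2.077784 + p_d*0.000000] = 3.885287
  V(1,+0) = exp(-r*dt) * [p_u*39.696674 + p_m*14.601822 + p_d*2.077784] = 16.790891
  V(1,+1) = exp(-r*dt) * [p_u*72.756479 + p_m*39.696674 + p_d*14.601822] = 40.997941
  V(0,+0) = exp(-r*dt) * [p_u*40.997941 + p_m*16.790891 + p_d*3.885287] = 18.742317


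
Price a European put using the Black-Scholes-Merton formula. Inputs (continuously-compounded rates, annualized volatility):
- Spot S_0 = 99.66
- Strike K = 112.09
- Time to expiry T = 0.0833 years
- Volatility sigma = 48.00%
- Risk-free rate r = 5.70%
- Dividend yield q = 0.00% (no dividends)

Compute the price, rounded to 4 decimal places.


d1 = (ln(S/K) + (r - q + 0.5*sigma^2) * T) / (sigma * sqrt(T)) = -0.74488369
d2 = d1 - sigma * sqrt(T) = -0.88342004
exp(-rT) = 0.99526315; exp(-qT) = 1.00000000
P = K * exp(-rT) * N(-d2) - S_0 * exp(-qT) * N(-d1)
N(-d1) = 0.77182898; N(-d2) = 0.81149532
P = 112.0900 * 0.99526315 * 0.81149532 - 99.6600 * 1.00000000 * 0.77182898 = 13.6092

Answer: Price = 13.6092


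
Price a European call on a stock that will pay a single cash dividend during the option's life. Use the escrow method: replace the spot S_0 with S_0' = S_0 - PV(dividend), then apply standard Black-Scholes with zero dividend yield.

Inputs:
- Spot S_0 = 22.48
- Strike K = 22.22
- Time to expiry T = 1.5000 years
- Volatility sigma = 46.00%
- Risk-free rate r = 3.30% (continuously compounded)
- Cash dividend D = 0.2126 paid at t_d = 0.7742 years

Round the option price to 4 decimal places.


PV(D) = D * exp(-r * t_d) = 0.2126 * 0.97477500 = 0.20723717
S_0' = S_0 - PV(D) = 22.4800 - 0.20723717 = 22.27276283
d1 = (ln(S_0'/K) + (r + sigma^2/2)*T) / (sigma*sqrt(T)) = 0.37376329
d2 = d1 - sigma*sqrt(T) = -0.18961935
exp(-rT) = 0.95170516
N(d1) = 0.64570978; N(d2) = 0.42480371
C = S_0' * N(d1) - K * exp(-rT) * N(d2) = 22.27276283 * 0.64570978 - 22.2200 * 0.95170516 * 0.42480371 = 5.3985

Answer: Price = 5.3985


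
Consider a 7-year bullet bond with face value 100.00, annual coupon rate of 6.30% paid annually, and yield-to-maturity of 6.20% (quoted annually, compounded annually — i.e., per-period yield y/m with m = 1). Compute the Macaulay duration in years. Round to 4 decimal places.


Coupon per period c = face * coupon_rate / m = 6.300000
Periods per year m = 1; per-period yield y/m = 0.062000
Number of cashflows N = 7
Cashflows (t years, CF_t, discount factor 1/(1+y/m)^(m*t), PV):
  t = 1.0000: CF_t = 6.300000, DF = 0.941620, PV = 5.932203
  t = 2.0000: CF_t = 6.300000, DF = 0.886647, PV = 5.585879
  t = 3.0000: CF_t = 6.300000, DF = 0.834885, PV = 5.259773
  t = 4.0000: CF_t = 6.300000, DF = 0.786144, PV = 4.952705
  t = 5.0000: CF_t = 6.300000, DF = 0.740248, PV = 4.663564
  t = 6.0000: CF_t = 6.300000, DF = 0.697032, PV = 4.391303
  t = 7.0000: CF_t = 106.300000, DF = 0.656339, PV = 69.768863
Price P = sum_t PV_t = 100.554292
Macaulay numerator sum_t t * PV_t:
  t * PV_t at t = 1.0000: 5.932203
  t * PV_t at t = 2.0000: 11.171758
  t * PV_t at t = 3.0000: 15.779319
  t * PV_t at t = 4.0000: 19.810821
  t * PV_t at t = 5.0000: 23.317821
  t * PV_t at t = 6.0000: 26.347821
  t * PV_t at t = 7.0000: 488.382043
Macaulay duration D = (sum_t t * PV_t) / P = 590.741786 / 100.554292 = 5.874854

Answer: Macaulay duration = 5.8749 years


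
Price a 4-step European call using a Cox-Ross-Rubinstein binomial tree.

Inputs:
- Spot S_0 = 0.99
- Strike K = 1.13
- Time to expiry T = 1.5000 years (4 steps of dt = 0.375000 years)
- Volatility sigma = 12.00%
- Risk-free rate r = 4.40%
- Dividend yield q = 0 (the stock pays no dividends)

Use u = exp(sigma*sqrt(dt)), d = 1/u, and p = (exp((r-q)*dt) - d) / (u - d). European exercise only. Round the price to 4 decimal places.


dt = T/N = 0.375000
u = exp(sigma*sqrt(dt)) = 1.076252; d = 1/u = 0.929150
p = (exp((r-q)*dt) - d) / (u - d) = 0.594735
Discount per step: exp(-r*dt) = 0.983635
Stock lattice S(k, i) with i counting down-moves:
  k=0: S(0,0) = 0.9900
  k=1: S(1,0) = 1.0655; S(1,1) = 0.9199
  k=2: S(2,0) = 1.1467; S(2,1) = 0.9900; S(2,2) = 0.8547
  k=3: S(3,0) = 1.2342; S(3,1) = 1.0655; S(3,2) = 0.9199; S(3,3) = 0.7941
  k=4: S(4,0) = 1.3283; S(4,1) = 1.1467; S(4,2) = 0.9900; S(4,3) = 0.8547; S(4,4) = 0.7379
Terminal payoffs V(N, i) = max(S_T - K, 0):
  V(4,0) = 0.198285; V(4,1) = 0.016735; V(4,2) = 0.000000; V(4,3) = 0.000000; V(4,4) = 0.000000
Backward induction: V(k, i) = exp(-r*dt) * [p * V(k+1, i) + (1-p) * V(k+1, i+1)].
  V(3,0) = exp(-r*dt) * [p*0.198285 + (1-p)*0.016735] = 0.122668
  V(3,1) = exp(-r*dt) * [p*0.016735 + (1-p)*0.000000] = 0.009790
  V(3,2) = exp(-r*dt) * [p*0.000000 + (1-p)*0.000000] = 0.000000
  V(3,3) = exp(-r*dt) * [p*0.000000 + (1-p)*0.000000] = 0.000000
  V(2,0) = exp(-r*dt) * [p*0.122668 + (1-p)*0.009790] = 0.075664
  V(2,1) = exp(-r*dt) * [p*0.009790 + (1-p)*0.000000] = 0.005727
  V(2,2) = exp(-r*dt) * [p*0.000000 + (1-p)*0.000000] = 0.000000
  V(1,0) = exp(-r*dt) * [p*0.075664 + (1-p)*0.005727] = 0.046547
  V(1,1) = exp(-r*dt) * [p*0.005727 + (1-p)*0.000000] = 0.003350
  V(0,0) = exp(-r*dt) * [p*0.046547 + (1-p)*0.003350] = 0.028566

Answer: Price = V(0,0) = 0.0286


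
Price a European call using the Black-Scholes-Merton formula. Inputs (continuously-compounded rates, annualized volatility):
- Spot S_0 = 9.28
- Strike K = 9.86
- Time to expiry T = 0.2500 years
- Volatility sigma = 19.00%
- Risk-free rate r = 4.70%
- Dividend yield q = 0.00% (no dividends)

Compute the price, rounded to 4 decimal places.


d1 = (ln(S/K) + (r - q + 0.5*sigma^2) * T) / (sigma * sqrt(T)) = -0.46696970
d2 = d1 - sigma * sqrt(T) = -0.56196970
exp(-rT) = 0.98831876; exp(-qT) = 1.00000000
C = S_0 * exp(-qT) * N(d1) - K * exp(-rT) * N(d2)
N(d1) = 0.32026078; N(d2) = 0.28706833
C = 9.2800 * 1.00000000 * 0.32026078 - 9.8600 * 0.98831876 * 0.28706833 = 0.1746

Answer: Price = 0.1746


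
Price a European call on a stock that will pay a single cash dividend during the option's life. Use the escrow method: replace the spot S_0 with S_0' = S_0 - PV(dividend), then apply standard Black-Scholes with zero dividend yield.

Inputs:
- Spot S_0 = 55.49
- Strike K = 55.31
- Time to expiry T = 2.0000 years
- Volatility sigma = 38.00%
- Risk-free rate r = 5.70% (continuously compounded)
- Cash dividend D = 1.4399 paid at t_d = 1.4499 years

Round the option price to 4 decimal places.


Answer: Price = 13.5310

Derivation:
PV(D) = D * exp(-r * t_d) = 1.4399 * 0.92067857 = 1.32568508
S_0' = S_0 - PV(D) = 55.4900 - 1.32568508 = 54.16431492
d1 = (ln(S_0'/K) + (r + sigma^2/2)*T) / (sigma*sqrt(T)) = 0.44188326
d2 = d1 - sigma*sqrt(T) = -0.09551790
exp(-rT) = 0.89225796
N(d1) = 0.67071316; N(d2) = 0.46195174
C = S_0' * N(d1) - K * exp(-rT) * N(d2) = 54.16431492 * 0.67071316 - 55.3100 * 0.89225796 * 0.46195174 = 13.5310


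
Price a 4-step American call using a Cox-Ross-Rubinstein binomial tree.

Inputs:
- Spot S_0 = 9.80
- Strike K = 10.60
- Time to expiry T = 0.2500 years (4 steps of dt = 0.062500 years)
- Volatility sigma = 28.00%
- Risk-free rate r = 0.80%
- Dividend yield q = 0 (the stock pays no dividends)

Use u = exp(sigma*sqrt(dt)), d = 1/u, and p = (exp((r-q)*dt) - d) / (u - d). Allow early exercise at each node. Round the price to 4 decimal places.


Answer: Price = V(0,0) = 0.2903

Derivation:
dt = T/N = 0.062500
u = exp(sigma*sqrt(dt)) = 1.072508; d = 1/u = 0.932394
p = (exp((r-q)*dt) - d) / (u - d) = 0.486077
Discount per step: exp(-r*dt) = 0.999500
Stock lattice S(k, i) with i counting down-moves:
  k=0: S(0,0) = 9.8000
  k=1: S(1,0) = 10.5106; S(1,1) = 9.1375
  k=2: S(2,0) = 11.2727; S(2,1) = 9.8000; S(2,2) = 8.5197
  k=3: S(3,0) = 12.0900; S(3,1) = 10.5106; S(3,2) = 9.1375; S(3,3) = 7.9437
  k=4: S(4,0) = 12.9667; S(4,1) = 11.2727; S(4,2) = 9.8000; S(4,3) = 8.5197; S(4,4) = 7.4067
Terminal payoffs V(N, i) = max(S_T - K, 0):
  V(4,0) = 2.366672; V(4,1) = 0.672683; V(4,2) = 0.000000; V(4,3) = 0.000000; V(4,4) = 0.000000
Backward induction: V(k, i) = exp(-r*dt) * [p * V(k+1, i) + (1-p) * V(k+1, i+1)]; then take max(V_cont, immediate exercise) for American.
  V(3,0) = exp(-r*dt) * [p*2.366672 + (1-p)*0.672683] = 1.495344; exercise = 1.490045; V(3,0) = max -> 1.495344
  V(3,1) = exp(-r*dt) * [p*0.672683 + (1-p)*0.000000] = 0.326812; exercise = 0.000000; V(3,1) = max -> 0.326812
  V(3,2) = exp(-r*dt) * [p*0.000000 + (1-p)*0.000000] = 0.000000; exercise = 0.000000; V(3,2) = max -> 0.000000
  V(3,3) = exp(-r*dt) * [p*0.000000 + (1-p)*0.000000] = 0.000000; exercise = 0.000000; V(3,3) = max -> 0.000000
  V(2,0) = exp(-r*dt) * [p*1.495344 + (1-p)*0.326812] = 0.894361; exercise = 0.672683; V(2,0) = max -> 0.894361
  V(2,1) = exp(-r*dt) * [p*0.326812 + (1-p)*0.000000] = 0.158776; exercise = 0.000000; V(2,1) = max -> 0.158776
  V(2,2) = exp(-r*dt) * [p*0.000000 + (1-p)*0.000000] = 0.000000; exercise = 0.000000; V(2,2) = max -> 0.000000
  V(1,0) = exp(-r*dt) * [p*0.894361 + (1-p)*0.158776] = 0.516068; exercise = 0.000000; V(1,0) = max -> 0.516068
  V(1,1) = exp(-r*dt) * [p*0.158776 + (1-p)*0.000000] = 0.077139; exercise = 0.000000; V(1,1) = max -> 0.077139
  V(0,0) = exp(-r*dt) * [p*0.516068 + (1-p)*0.077139] = 0.290347; exercise = 0.000000; V(0,0) = max -> 0.290347


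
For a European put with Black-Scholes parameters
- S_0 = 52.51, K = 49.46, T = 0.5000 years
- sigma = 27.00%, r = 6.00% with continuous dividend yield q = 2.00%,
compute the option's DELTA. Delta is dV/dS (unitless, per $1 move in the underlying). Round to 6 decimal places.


Answer: Delta = -0.300728

Derivation:
d1 = 0.5136442806; d2 = 0.3227254497
phi(d1) = 0.3496391149; exp(-qT) = 0.9900498337; exp(-rT) = 0.9704455335
N(-d1) = 0.3037503574
Delta = -exp(-qT) * N(-d1) = -0.9900498337 * 0.3037503574 = -0.300728


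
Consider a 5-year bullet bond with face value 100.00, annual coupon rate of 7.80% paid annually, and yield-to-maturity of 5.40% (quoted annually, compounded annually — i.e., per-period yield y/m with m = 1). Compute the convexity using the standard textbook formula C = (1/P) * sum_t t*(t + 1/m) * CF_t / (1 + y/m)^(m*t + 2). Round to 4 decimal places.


Coupon per period c = face * coupon_rate / m = 7.800000
Periods per year m = 1; per-period yield y/m = 0.054000
Number of cashflows N = 5
Cashflows (t years, CF_t, discount factor 1/(1+y/m)^(m*t), PV):
  t = 1.0000: CF_t = 7.800000, DF = 0.948767, PV = 7.400380
  t = 2.0000: CF_t = 7.800000, DF = 0.900158, PV = 7.021233
  t = 3.0000: CF_t = 7.800000, DF = 0.854040, PV = 6.661511
  t = 4.0000: CF_t = 7.800000, DF = 0.810285, PV = 6.320219
  t = 5.0000: CF_t = 107.800000, DF = 0.768771, PV = 82.873505
Price P = sum_t PV_t = 110.276848
Convexity numerator sum_t t*(t + 1/m) * CF_t / (1+y/m)^(m*t + 2):
  t = 1.0000: term = 13.323023
  t = 2.0000: term = 37.921317
  t = 3.0000: term = 71.956958
  t = 4.0000: term = 113.783931
  t = 5.0000: term = 2237.977621
Convexity = (1/P) * sum = 2474.962849 / 110.276848 = 22.443177

Answer: Convexity = 22.4432


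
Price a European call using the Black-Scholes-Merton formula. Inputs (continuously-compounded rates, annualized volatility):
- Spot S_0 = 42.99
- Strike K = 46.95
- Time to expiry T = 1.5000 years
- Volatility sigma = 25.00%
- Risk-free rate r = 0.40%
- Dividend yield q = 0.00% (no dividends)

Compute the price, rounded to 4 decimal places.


Answer: Price = 3.8084

Derivation:
d1 = (ln(S/K) + (r - q + 0.5*sigma^2) * T) / (sigma * sqrt(T)) = -0.11509556
d2 = d1 - sigma * sqrt(T) = -0.42128178
exp(-rT) = 0.99401796; exp(-qT) = 1.00000000
C = S_0 * exp(-qT) * N(d1) - K * exp(-rT) * N(d2)
N(d1) = 0.45418469; N(d2) = 0.33677467
C = 42.9900 * 1.00000000 * 0.45418469 - 46.9500 * 0.99401796 * 0.33677467 = 3.8084


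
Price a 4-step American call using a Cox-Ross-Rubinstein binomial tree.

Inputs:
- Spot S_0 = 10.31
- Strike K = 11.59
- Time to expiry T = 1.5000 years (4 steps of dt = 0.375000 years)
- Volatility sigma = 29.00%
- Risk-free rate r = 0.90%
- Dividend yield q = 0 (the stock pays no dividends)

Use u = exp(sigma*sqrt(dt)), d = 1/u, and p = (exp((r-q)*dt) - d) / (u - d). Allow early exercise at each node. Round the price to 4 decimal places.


dt = T/N = 0.375000
u = exp(sigma*sqrt(dt)) = 1.194333; d = 1/u = 0.837287
p = (exp((r-q)*dt) - d) / (u - d) = 0.465188
Discount per step: exp(-r*dt) = 0.996631
Stock lattice S(k, i) with i counting down-moves:
  k=0: S(0,0) = 10.3100
  k=1: S(1,0) = 12.3136; S(1,1) = 8.6324
  k=2: S(2,0) = 14.7065; S(2,1) = 10.3100; S(2,2) = 7.2278
  k=3: S(3,0) = 17.5645; S(3,1) = 12.3136; S(3,2) = 8.6324; S(3,3) = 6.0518
  k=4: S(4,0) = 20.9778; S(4,1) = 14.7065; S(4,2) = 10.3100; S(4,3) = 7.2278; S(4,4) = 5.0671
Terminal payoffs V(N, i) = max(S_T - K, 0):
  V(4,0) = 9.387833; V(4,1) = 3.116511; V(4,2) = 0.000000; V(4,3) = 0.000000; V(4,4) = 0.000000
Backward induction: V(k, i) = exp(-r*dt) * [p * V(k+1, i) + (1-p) * V(k+1, i+1)]; then take max(V_cont, immediate exercise) for American.
  V(3,0) = exp(-r*dt) * [p*9.387833 + (1-p)*3.116511] = 6.013524; exercise = 5.974474; V(3,0) = max -> 6.013524
  V(3,1) = exp(-r*dt) * [p*3.116511 + (1-p)*0.000000] = 1.444878; exercise = 0.723575; V(3,1) = max -> 1.444878
  V(3,2) = exp(-r*dt) * [p*0.000000 + (1-p)*0.000000] = 0.000000; exercise = 0.000000; V(3,2) = max -> 0.000000
  V(3,3) = exp(-r*dt) * [p*0.000000 + (1-p)*0.000000] = 0.000000; exercise = 0.000000; V(3,3) = max -> 0.000000
  V(2,0) = exp(-r*dt) * [p*6.013524 + (1-p)*1.444878] = 3.558128; exercise = 3.116511; V(2,0) = max -> 3.558128
  V(2,1) = exp(-r*dt) * [p*1.444878 + (1-p)*0.000000] = 0.669875; exercise = 0.000000; V(2,1) = max -> 0.669875
  V(2,2) = exp(-r*dt) * [p*0.000000 + (1-p)*0.000000] = 0.000000; exercise = 0.000000; V(2,2) = max -> 0.000000
  V(1,0) = exp(-r*dt) * [p*3.558128 + (1-p)*0.669875] = 2.006671; exercise = 0.723575; V(1,0) = max -> 2.006671
  V(1,1) = exp(-r*dt) * [p*0.669875 + (1-p)*0.000000] = 0.310568; exercise = 0.000000; V(1,1) = max -> 0.310568
  V(0,0) = exp(-r*dt) * [p*2.006671 + (1-p)*0.310568] = 1.095870; exercise = 0.000000; V(0,0) = max -> 1.095870

Answer: Price = V(0,0) = 1.0959


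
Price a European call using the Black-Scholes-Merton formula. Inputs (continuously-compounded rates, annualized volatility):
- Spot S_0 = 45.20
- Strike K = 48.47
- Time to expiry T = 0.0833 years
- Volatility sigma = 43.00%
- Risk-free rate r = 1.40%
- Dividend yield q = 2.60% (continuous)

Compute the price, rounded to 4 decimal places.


Answer: Price = 1.0243

Derivation:
d1 = (ln(S/K) + (r - q + 0.5*sigma^2) * T) / (sigma * sqrt(T)) = -0.50881297
d2 = d1 - sigma * sqrt(T) = -0.63291845
exp(-rT) = 0.99883448; exp(-qT) = 0.99783654
C = S_0 * exp(-qT) * N(d1) - K * exp(-rT) * N(d2)
N(d1) = 0.30544166; N(d2) = 0.26339345
C = 45.2000 * 0.99783654 * 0.30544166 - 48.4700 * 0.99883448 * 0.26339345 = 1.0243


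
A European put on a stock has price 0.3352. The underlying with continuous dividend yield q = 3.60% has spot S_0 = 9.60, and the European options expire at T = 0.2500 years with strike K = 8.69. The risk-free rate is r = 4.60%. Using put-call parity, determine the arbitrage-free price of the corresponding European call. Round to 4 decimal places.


Answer: Call price = 1.2586

Derivation:
Put-call parity: C - P = S_0 * exp(-qT) - K * exp(-rT).
S_0 * exp(-qT) = 9.6000 * 0.99104038 = 9.51398764
K * exp(-rT) = 8.6900 * 0.98856587 = 8.59063743
C = P + S*exp(-qT) - K*exp(-rT)
C = 0.3352 + 9.51398764 - 8.59063743 = 1.2586


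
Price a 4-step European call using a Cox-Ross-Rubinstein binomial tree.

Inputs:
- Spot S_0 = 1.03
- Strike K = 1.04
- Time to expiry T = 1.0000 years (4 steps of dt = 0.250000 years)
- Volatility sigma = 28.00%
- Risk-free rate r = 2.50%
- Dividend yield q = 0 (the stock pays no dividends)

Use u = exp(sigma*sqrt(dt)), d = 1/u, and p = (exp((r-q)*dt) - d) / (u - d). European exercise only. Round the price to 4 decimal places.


dt = T/N = 0.250000
u = exp(sigma*sqrt(dt)) = 1.150274; d = 1/u = 0.869358
p = (exp((r-q)*dt) - d) / (u - d) = 0.487375
Discount per step: exp(-r*dt) = 0.993769
Stock lattice S(k, i) with i counting down-moves:
  k=0: S(0,0) = 1.0300
  k=1: S(1,0) = 1.1848; S(1,1) = 0.8954
  k=2: S(2,0) = 1.3628; S(2,1) = 1.0300; S(2,2) = 0.7785
  k=3: S(3,0) = 1.5676; S(3,1) = 1.1848; S(3,2) = 0.8954; S(3,3) = 0.6768
  k=4: S(4,0) = 1.8032; S(4,1) = 1.3628; S(4,2) = 1.0300; S(4,3) = 0.7785; S(4,4) = 0.5883
Terminal payoffs V(N, i) = max(S_T - K, 0):
  V(4,0) = 0.763193; V(4,1) = 0.322824; V(4,2) = 0.000000; V(4,3) = 0.000000; V(4,4) = 0.000000
Backward induction: V(k, i) = exp(-r*dt) * [p * V(k+1, i) + (1-p) * V(k+1, i+1)].
  V(3,0) = exp(-r*dt) * [p*0.763193 + (1-p)*0.322824] = 0.534100
  V(3,1) = exp(-r*dt) * [p*0.322824 + (1-p)*0.000000] = 0.156356
  V(3,2) = exp(-r*dt) * [p*0.000000 + (1-p)*0.000000] = 0.000000
  V(3,3) = exp(-r*dt) * [p*0.000000 + (1-p)*0.000000] = 0.000000
  V(2,0) = exp(-r*dt) * [p*0.534100 + (1-p)*0.156356] = 0.338338
  V(2,1) = exp(-r*dt) * [p*0.156356 + (1-p)*0.000000] = 0.075729
  V(2,2) = exp(-r*dt) * [p*0.000000 + (1-p)*0.000000] = 0.000000
  V(1,0) = exp(-r*dt) * [p*0.338338 + (1-p)*0.075729] = 0.202449
  V(1,1) = exp(-r*dt) * [p*0.075729 + (1-p)*0.000000] = 0.036679
  V(0,0) = exp(-r*dt) * [p*0.202449 + (1-p)*0.036679] = 0.116739

Answer: Price = V(0,0) = 0.1167


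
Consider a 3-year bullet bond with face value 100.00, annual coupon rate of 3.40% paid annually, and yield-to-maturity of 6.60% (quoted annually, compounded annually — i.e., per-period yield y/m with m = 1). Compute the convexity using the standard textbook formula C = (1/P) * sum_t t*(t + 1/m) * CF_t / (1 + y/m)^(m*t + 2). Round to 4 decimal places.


Coupon per period c = face * coupon_rate / m = 3.400000
Periods per year m = 1; per-period yield y/m = 0.066000
Number of cashflows N = 3
Cashflows (t years, CF_t, discount factor 1/(1+y/m)^(m*t), PV):
  t = 1.0000: CF_t = 3.400000, DF = 0.938086, PV = 3.189493
  t = 2.0000: CF_t = 3.400000, DF = 0.880006, PV = 2.992020
  t = 3.0000: CF_t = 103.400000, DF = 0.825521, PV = 85.358923
Price P = sum_t PV_t = 91.540436
Convexity numerator sum_t t*(t + 1/m) * CF_t / (1+y/m)^(m*t + 2):
  t = 1.0000: term = 5.613546
  t = 2.0000: term = 15.797972
  t = 3.0000: term = 901.396280
Convexity = (1/P) * sum = 922.807798 / 91.540436 = 10.080876

Answer: Convexity = 10.0809


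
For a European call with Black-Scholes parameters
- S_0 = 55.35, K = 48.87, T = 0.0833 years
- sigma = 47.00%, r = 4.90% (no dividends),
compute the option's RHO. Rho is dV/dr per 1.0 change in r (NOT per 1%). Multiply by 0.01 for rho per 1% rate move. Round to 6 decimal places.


Answer: Rho = 3.286464

Derivation:
d1 = 1.0158124218; d2 = 0.8801622467
phi(d1) = 0.2381448990; exp(-qT) = 1.0000000000; exp(-rT) = 0.9959266188
N(d2) = 0.8106142889
Rho = K*T*exp(-rT)*N(d2) = 48.8700 * 0.0833 * 0.9959266188 * 0.8106142889 = 3.286464


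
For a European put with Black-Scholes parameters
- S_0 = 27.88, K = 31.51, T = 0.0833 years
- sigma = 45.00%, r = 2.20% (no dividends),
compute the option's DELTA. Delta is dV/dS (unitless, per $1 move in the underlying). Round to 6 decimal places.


Answer: Delta = -0.806025

Derivation:
d1 = -0.8633393959; d2 = -0.9932172231
phi(d1) = 0.2748263076; exp(-qT) = 1.0000000000; exp(-rT) = 0.9981690782
N(-d1) = 0.8060245551
Delta = -exp(-qT) * N(-d1) = -1.0000000000 * 0.8060245551 = -0.806025


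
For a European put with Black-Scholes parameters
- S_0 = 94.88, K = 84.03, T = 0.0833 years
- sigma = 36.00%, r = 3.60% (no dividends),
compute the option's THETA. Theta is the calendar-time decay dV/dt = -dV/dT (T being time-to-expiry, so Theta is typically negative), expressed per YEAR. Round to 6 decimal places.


Answer: Theta = -10.433498

Derivation:
d1 = 1.2495945238; d2 = 1.1456922620
phi(d1) = 0.1827416687; exp(-qT) = 1.0000000000; exp(-rT) = 0.9970056919
Theta = -S*exp(-qT)*phi(d1)*sigma/(2*sqrt(T)) + r*K*exp(-rT)*N(-d2) - q*S*exp(-qT)*N(-d1)
N(-d1) = 0.1057238523; N(-d2) = 0.1259612534; sqrt(T) = 0.2886173938
Term 1 = -94.8800 * 1.0000000000 * 0.1827416687 * 0.3600 / (2 * 0.2886173938) = -10.8133999605
Term 2 = 0.0360 * 84.0300 * 0.9970056919 * 0.1259612534 = 0.3799019087
Term 3 = 0 (no dividend yield, q = 0)
Theta = -10.8133999605 + (0.3799019087) + (0.0000000000) = -10.433498


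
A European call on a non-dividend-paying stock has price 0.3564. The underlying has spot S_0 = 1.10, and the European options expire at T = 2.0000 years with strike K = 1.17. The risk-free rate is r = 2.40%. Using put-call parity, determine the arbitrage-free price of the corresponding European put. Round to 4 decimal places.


Put-call parity: C - P = S_0 * exp(-qT) - K * exp(-rT).
S_0 * exp(-qT) = 1.1000 * 1.00000000 = 1.10000000
K * exp(-rT) = 1.1700 * 0.95313379 = 1.11516653
P = C - S*exp(-qT) + K*exp(-rT)
P = 0.3564 - 1.10000000 + 1.11516653 = 0.3716

Answer: Put price = 0.3716


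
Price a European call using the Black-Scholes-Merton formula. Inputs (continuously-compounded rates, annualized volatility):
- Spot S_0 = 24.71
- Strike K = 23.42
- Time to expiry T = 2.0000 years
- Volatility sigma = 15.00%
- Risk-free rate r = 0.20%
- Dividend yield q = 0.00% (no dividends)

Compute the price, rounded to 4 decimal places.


d1 = (ln(S/K) + (r - q + 0.5*sigma^2) * T) / (sigma * sqrt(T)) = 0.37767828
d2 = d1 - sigma * sqrt(T) = 0.16554625
exp(-rT) = 0.99600799; exp(-qT) = 1.00000000
C = S_0 * exp(-qT) * N(d1) - K * exp(-rT) * N(d2)
N(d1) = 0.64716520; N(d2) = 0.56574297
C = 24.7100 * 1.00000000 * 0.64716520 - 23.4200 * 0.99600799 * 0.56574297 = 2.7946

Answer: Price = 2.7946


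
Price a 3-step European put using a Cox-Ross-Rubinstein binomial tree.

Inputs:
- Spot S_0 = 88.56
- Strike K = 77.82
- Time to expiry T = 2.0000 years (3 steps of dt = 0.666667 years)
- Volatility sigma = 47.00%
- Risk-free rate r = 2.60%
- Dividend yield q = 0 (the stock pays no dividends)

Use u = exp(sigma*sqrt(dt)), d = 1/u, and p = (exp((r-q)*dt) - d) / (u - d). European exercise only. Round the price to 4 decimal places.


Answer: Price = V(0,0) = 15.8530

Derivation:
dt = T/N = 0.666667
u = exp(sigma*sqrt(dt)) = 1.467783; d = 1/u = 0.681299
p = (exp((r-q)*dt) - d) / (u - d) = 0.427453
Discount per step: exp(-r*dt) = 0.982816
Stock lattice S(k, i) with i counting down-moves:
  k=0: S(0,0) = 88.5600
  k=1: S(1,0) = 129.9869; S(1,1) = 60.3359
  k=2: S(2,0) = 190.7926; S(2,1) = 88.5600; S(2,2) = 41.1068
  k=3: S(3,0) = 280.0422; S(3,1) = 129.9869; S(3,2) = 60.3359; S(3,3) = 28.0060
Terminal payoffs V(N, i) = max(K - S_T, 0):
  V(3,0) = 0.000000; V(3,1) = 0.000000; V(3,2) = 17.484123; V(3,3) = 49.813963
Backward induction: V(k, i) = exp(-r*dt) * [p * V(k+1, i) + (1-p) * V(k+1, i+1)].
  V(2,0) = exp(-r*dt) * [p*0.000000 + (1-p)*0.000000] = 0.000000
  V(2,1) = exp(-r*dt) * [p*0.000000 + (1-p)*17.484123] = 9.838461
  V(2,2) = exp(-r*dt) * [p*17.484123 + (1-p)*49.813963] = 35.375945
  V(1,0) = exp(-r*dt) * [p*0.000000 + (1-p)*9.838461] = 5.536184
  V(1,1) = exp(-r*dt) * [p*9.838461 + (1-p)*35.375945] = 24.039551
  V(0,0) = exp(-r*dt) * [p*5.536184 + (1-p)*24.039551] = 15.853049


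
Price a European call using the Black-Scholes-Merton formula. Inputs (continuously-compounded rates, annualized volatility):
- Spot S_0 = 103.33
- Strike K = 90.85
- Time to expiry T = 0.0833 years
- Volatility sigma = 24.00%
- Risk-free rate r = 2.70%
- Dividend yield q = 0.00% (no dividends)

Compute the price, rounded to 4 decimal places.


Answer: Price = 12.7600

Derivation:
d1 = (ln(S/K) + (r - q + 0.5*sigma^2) * T) / (sigma * sqrt(T)) = 1.92535889
d2 = d1 - sigma * sqrt(T) = 1.85609071
exp(-rT) = 0.99775343; exp(-qT) = 1.00000000
C = S_0 * exp(-qT) * N(d1) - K * exp(-rT) * N(d2)
N(d1) = 0.97290776; N(d2) = 0.96827969
C = 103.3300 * 1.00000000 * 0.97290776 - 90.8500 * 0.99775343 * 0.96827969 = 12.7600


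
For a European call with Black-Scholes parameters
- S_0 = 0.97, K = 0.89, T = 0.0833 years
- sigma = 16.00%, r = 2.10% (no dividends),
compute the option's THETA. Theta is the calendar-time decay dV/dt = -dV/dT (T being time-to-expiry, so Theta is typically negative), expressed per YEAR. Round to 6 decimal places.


Answer: Theta = -0.034916

Derivation:
d1 = 1.9249131957; d2 = 1.8787344127
phi(d1) = 0.0625628305; exp(-qT) = 1.0000000000; exp(-rT) = 0.9982522291
Theta = -S*exp(-qT)*phi(d1)*sigma/(2*sqrt(T)) - r*K*exp(-rT)*N(d2) + q*S*exp(-qT)*N(d1)
N(d1) = 0.9728798906; N(d2) = 0.9698596168; sqrt(T) = 0.2886173938
Term 1 = -0.9700 * 1.0000000000 * 0.0625628305 * 0.1600 / (2 * 0.2886173938) = -0.0168211471
Term 2 = -0.0210 * 0.8900 * 0.9982522291 * 0.9698596168 = -0.0180949950
Term 3 = 0 (no dividend yield, q = 0)
Theta = -0.0168211471 + (-0.0180949950) + (0.0000000000) = -0.034916
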